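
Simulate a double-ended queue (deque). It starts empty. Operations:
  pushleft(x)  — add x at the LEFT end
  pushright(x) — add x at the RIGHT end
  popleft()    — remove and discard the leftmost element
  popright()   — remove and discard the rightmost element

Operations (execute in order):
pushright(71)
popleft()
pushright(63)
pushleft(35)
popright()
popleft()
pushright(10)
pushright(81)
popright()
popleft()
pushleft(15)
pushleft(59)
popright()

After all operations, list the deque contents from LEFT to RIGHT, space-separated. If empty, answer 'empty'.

pushright(71): [71]
popleft(): []
pushright(63): [63]
pushleft(35): [35, 63]
popright(): [35]
popleft(): []
pushright(10): [10]
pushright(81): [10, 81]
popright(): [10]
popleft(): []
pushleft(15): [15]
pushleft(59): [59, 15]
popright(): [59]

Answer: 59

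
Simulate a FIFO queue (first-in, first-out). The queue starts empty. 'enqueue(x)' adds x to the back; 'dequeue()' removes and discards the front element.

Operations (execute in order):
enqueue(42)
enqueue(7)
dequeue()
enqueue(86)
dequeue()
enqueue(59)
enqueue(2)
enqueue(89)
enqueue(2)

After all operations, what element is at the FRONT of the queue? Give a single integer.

Answer: 86

Derivation:
enqueue(42): queue = [42]
enqueue(7): queue = [42, 7]
dequeue(): queue = [7]
enqueue(86): queue = [7, 86]
dequeue(): queue = [86]
enqueue(59): queue = [86, 59]
enqueue(2): queue = [86, 59, 2]
enqueue(89): queue = [86, 59, 2, 89]
enqueue(2): queue = [86, 59, 2, 89, 2]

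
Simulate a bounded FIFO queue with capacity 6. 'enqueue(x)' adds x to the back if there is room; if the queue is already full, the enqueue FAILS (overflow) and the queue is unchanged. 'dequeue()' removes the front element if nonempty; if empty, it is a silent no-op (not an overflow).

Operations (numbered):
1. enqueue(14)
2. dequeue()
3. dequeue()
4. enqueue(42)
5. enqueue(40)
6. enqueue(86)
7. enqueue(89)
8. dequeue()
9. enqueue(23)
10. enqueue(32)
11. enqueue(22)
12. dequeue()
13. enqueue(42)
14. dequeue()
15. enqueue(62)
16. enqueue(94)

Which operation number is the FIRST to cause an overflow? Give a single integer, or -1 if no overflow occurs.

1. enqueue(14): size=1
2. dequeue(): size=0
3. dequeue(): empty, no-op, size=0
4. enqueue(42): size=1
5. enqueue(40): size=2
6. enqueue(86): size=3
7. enqueue(89): size=4
8. dequeue(): size=3
9. enqueue(23): size=4
10. enqueue(32): size=5
11. enqueue(22): size=6
12. dequeue(): size=5
13. enqueue(42): size=6
14. dequeue(): size=5
15. enqueue(62): size=6
16. enqueue(94): size=6=cap → OVERFLOW (fail)

Answer: 16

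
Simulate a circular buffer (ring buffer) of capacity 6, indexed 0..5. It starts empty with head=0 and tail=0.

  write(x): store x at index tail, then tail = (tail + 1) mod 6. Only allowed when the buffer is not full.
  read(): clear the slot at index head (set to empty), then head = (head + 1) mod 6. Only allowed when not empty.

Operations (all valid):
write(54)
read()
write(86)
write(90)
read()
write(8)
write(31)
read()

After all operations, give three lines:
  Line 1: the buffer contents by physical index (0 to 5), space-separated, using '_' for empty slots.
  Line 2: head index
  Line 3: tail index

write(54): buf=[54 _ _ _ _ _], head=0, tail=1, size=1
read(): buf=[_ _ _ _ _ _], head=1, tail=1, size=0
write(86): buf=[_ 86 _ _ _ _], head=1, tail=2, size=1
write(90): buf=[_ 86 90 _ _ _], head=1, tail=3, size=2
read(): buf=[_ _ 90 _ _ _], head=2, tail=3, size=1
write(8): buf=[_ _ 90 8 _ _], head=2, tail=4, size=2
write(31): buf=[_ _ 90 8 31 _], head=2, tail=5, size=3
read(): buf=[_ _ _ 8 31 _], head=3, tail=5, size=2

Answer: _ _ _ 8 31 _
3
5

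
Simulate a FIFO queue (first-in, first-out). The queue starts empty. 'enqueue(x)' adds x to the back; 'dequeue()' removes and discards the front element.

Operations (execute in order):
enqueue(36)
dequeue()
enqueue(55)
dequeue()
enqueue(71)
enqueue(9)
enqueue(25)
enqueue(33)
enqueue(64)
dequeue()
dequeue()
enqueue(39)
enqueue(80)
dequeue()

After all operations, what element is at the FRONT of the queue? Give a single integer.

Answer: 33

Derivation:
enqueue(36): queue = [36]
dequeue(): queue = []
enqueue(55): queue = [55]
dequeue(): queue = []
enqueue(71): queue = [71]
enqueue(9): queue = [71, 9]
enqueue(25): queue = [71, 9, 25]
enqueue(33): queue = [71, 9, 25, 33]
enqueue(64): queue = [71, 9, 25, 33, 64]
dequeue(): queue = [9, 25, 33, 64]
dequeue(): queue = [25, 33, 64]
enqueue(39): queue = [25, 33, 64, 39]
enqueue(80): queue = [25, 33, 64, 39, 80]
dequeue(): queue = [33, 64, 39, 80]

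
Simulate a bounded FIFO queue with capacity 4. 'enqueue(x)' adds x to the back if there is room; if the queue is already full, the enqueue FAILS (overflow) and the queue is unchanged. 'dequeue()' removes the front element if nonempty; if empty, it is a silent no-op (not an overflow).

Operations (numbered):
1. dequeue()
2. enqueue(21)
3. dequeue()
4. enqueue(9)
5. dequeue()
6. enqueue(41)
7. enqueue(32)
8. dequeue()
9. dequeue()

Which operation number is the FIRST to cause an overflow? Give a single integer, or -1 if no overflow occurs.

Answer: -1

Derivation:
1. dequeue(): empty, no-op, size=0
2. enqueue(21): size=1
3. dequeue(): size=0
4. enqueue(9): size=1
5. dequeue(): size=0
6. enqueue(41): size=1
7. enqueue(32): size=2
8. dequeue(): size=1
9. dequeue(): size=0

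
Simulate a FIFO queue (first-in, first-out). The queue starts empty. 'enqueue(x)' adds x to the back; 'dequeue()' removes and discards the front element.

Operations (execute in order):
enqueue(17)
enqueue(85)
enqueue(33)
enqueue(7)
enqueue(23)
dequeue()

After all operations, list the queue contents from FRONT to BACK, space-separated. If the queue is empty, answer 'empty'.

Answer: 85 33 7 23

Derivation:
enqueue(17): [17]
enqueue(85): [17, 85]
enqueue(33): [17, 85, 33]
enqueue(7): [17, 85, 33, 7]
enqueue(23): [17, 85, 33, 7, 23]
dequeue(): [85, 33, 7, 23]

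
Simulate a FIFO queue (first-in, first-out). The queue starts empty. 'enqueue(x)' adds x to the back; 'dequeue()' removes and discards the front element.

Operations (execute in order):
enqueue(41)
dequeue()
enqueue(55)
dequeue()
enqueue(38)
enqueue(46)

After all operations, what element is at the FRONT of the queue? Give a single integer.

enqueue(41): queue = [41]
dequeue(): queue = []
enqueue(55): queue = [55]
dequeue(): queue = []
enqueue(38): queue = [38]
enqueue(46): queue = [38, 46]

Answer: 38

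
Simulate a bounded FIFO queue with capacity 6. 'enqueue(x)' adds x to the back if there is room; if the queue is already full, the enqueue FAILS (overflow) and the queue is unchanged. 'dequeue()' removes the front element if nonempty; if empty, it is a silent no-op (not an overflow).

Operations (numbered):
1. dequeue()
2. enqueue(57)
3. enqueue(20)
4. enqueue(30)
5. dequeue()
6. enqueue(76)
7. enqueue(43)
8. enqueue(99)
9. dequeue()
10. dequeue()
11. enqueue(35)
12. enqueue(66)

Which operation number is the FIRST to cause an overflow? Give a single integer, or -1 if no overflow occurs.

Answer: -1

Derivation:
1. dequeue(): empty, no-op, size=0
2. enqueue(57): size=1
3. enqueue(20): size=2
4. enqueue(30): size=3
5. dequeue(): size=2
6. enqueue(76): size=3
7. enqueue(43): size=4
8. enqueue(99): size=5
9. dequeue(): size=4
10. dequeue(): size=3
11. enqueue(35): size=4
12. enqueue(66): size=5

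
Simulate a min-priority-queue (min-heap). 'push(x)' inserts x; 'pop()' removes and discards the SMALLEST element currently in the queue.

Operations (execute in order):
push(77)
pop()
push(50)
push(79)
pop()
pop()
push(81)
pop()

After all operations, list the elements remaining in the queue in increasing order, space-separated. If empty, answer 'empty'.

push(77): heap contents = [77]
pop() → 77: heap contents = []
push(50): heap contents = [50]
push(79): heap contents = [50, 79]
pop() → 50: heap contents = [79]
pop() → 79: heap contents = []
push(81): heap contents = [81]
pop() → 81: heap contents = []

Answer: empty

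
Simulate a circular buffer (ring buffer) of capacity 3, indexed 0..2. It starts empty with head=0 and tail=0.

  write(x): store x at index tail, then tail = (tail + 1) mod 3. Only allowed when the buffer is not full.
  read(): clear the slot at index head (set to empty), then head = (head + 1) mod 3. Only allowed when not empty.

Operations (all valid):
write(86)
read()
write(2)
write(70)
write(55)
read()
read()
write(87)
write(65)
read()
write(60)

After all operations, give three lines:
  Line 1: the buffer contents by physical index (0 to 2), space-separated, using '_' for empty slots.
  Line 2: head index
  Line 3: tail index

write(86): buf=[86 _ _], head=0, tail=1, size=1
read(): buf=[_ _ _], head=1, tail=1, size=0
write(2): buf=[_ 2 _], head=1, tail=2, size=1
write(70): buf=[_ 2 70], head=1, tail=0, size=2
write(55): buf=[55 2 70], head=1, tail=1, size=3
read(): buf=[55 _ 70], head=2, tail=1, size=2
read(): buf=[55 _ _], head=0, tail=1, size=1
write(87): buf=[55 87 _], head=0, tail=2, size=2
write(65): buf=[55 87 65], head=0, tail=0, size=3
read(): buf=[_ 87 65], head=1, tail=0, size=2
write(60): buf=[60 87 65], head=1, tail=1, size=3

Answer: 60 87 65
1
1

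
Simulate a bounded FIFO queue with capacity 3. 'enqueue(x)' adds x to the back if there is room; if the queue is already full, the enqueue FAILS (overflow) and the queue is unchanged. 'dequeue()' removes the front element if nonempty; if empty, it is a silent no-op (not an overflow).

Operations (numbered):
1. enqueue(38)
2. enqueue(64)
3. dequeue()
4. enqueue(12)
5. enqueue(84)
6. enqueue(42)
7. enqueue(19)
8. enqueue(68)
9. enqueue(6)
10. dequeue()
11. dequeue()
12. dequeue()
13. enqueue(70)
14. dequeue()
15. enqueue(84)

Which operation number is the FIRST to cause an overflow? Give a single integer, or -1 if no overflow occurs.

1. enqueue(38): size=1
2. enqueue(64): size=2
3. dequeue(): size=1
4. enqueue(12): size=2
5. enqueue(84): size=3
6. enqueue(42): size=3=cap → OVERFLOW (fail)
7. enqueue(19): size=3=cap → OVERFLOW (fail)
8. enqueue(68): size=3=cap → OVERFLOW (fail)
9. enqueue(6): size=3=cap → OVERFLOW (fail)
10. dequeue(): size=2
11. dequeue(): size=1
12. dequeue(): size=0
13. enqueue(70): size=1
14. dequeue(): size=0
15. enqueue(84): size=1

Answer: 6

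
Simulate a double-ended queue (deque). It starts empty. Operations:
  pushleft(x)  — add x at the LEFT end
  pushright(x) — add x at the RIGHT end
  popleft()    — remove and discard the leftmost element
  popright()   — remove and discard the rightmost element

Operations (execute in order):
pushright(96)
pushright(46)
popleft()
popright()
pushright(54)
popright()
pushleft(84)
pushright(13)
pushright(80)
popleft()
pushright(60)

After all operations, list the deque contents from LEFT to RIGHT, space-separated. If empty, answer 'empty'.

pushright(96): [96]
pushright(46): [96, 46]
popleft(): [46]
popright(): []
pushright(54): [54]
popright(): []
pushleft(84): [84]
pushright(13): [84, 13]
pushright(80): [84, 13, 80]
popleft(): [13, 80]
pushright(60): [13, 80, 60]

Answer: 13 80 60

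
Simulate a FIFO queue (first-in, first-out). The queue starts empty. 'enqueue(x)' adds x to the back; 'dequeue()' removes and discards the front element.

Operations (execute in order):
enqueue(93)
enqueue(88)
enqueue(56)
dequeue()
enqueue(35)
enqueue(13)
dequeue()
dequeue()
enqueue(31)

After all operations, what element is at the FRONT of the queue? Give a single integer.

Answer: 35

Derivation:
enqueue(93): queue = [93]
enqueue(88): queue = [93, 88]
enqueue(56): queue = [93, 88, 56]
dequeue(): queue = [88, 56]
enqueue(35): queue = [88, 56, 35]
enqueue(13): queue = [88, 56, 35, 13]
dequeue(): queue = [56, 35, 13]
dequeue(): queue = [35, 13]
enqueue(31): queue = [35, 13, 31]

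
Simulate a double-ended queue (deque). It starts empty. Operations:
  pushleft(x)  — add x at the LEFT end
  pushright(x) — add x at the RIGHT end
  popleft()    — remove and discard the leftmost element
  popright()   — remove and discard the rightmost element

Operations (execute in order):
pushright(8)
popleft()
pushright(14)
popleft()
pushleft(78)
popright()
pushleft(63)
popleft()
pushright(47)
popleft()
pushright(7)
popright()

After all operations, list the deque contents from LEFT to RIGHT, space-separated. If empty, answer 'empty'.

Answer: empty

Derivation:
pushright(8): [8]
popleft(): []
pushright(14): [14]
popleft(): []
pushleft(78): [78]
popright(): []
pushleft(63): [63]
popleft(): []
pushright(47): [47]
popleft(): []
pushright(7): [7]
popright(): []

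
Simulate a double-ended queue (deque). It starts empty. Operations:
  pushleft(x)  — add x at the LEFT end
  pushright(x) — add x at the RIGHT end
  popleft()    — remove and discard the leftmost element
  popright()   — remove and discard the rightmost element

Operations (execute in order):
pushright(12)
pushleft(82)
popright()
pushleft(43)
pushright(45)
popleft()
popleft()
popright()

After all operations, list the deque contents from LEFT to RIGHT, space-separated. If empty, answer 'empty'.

Answer: empty

Derivation:
pushright(12): [12]
pushleft(82): [82, 12]
popright(): [82]
pushleft(43): [43, 82]
pushright(45): [43, 82, 45]
popleft(): [82, 45]
popleft(): [45]
popright(): []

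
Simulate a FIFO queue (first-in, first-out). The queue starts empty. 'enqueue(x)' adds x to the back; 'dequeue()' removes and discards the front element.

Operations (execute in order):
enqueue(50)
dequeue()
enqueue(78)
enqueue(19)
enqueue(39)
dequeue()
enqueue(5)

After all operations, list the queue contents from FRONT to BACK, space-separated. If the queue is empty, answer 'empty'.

Answer: 19 39 5

Derivation:
enqueue(50): [50]
dequeue(): []
enqueue(78): [78]
enqueue(19): [78, 19]
enqueue(39): [78, 19, 39]
dequeue(): [19, 39]
enqueue(5): [19, 39, 5]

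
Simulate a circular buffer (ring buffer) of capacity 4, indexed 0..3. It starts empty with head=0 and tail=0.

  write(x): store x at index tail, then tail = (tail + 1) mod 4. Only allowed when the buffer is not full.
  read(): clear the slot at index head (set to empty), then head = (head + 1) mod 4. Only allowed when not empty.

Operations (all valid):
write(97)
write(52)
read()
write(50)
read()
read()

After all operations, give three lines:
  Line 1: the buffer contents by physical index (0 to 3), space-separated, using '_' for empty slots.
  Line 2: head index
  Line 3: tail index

Answer: _ _ _ _
3
3

Derivation:
write(97): buf=[97 _ _ _], head=0, tail=1, size=1
write(52): buf=[97 52 _ _], head=0, tail=2, size=2
read(): buf=[_ 52 _ _], head=1, tail=2, size=1
write(50): buf=[_ 52 50 _], head=1, tail=3, size=2
read(): buf=[_ _ 50 _], head=2, tail=3, size=1
read(): buf=[_ _ _ _], head=3, tail=3, size=0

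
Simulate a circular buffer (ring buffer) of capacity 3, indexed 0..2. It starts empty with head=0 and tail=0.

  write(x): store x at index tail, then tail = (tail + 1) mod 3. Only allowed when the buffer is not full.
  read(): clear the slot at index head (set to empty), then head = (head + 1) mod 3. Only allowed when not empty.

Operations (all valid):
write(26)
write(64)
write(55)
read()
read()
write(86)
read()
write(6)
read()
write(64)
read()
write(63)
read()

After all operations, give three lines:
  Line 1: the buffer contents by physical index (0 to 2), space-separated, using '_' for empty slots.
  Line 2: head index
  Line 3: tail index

Answer: 63 _ _
0
1

Derivation:
write(26): buf=[26 _ _], head=0, tail=1, size=1
write(64): buf=[26 64 _], head=0, tail=2, size=2
write(55): buf=[26 64 55], head=0, tail=0, size=3
read(): buf=[_ 64 55], head=1, tail=0, size=2
read(): buf=[_ _ 55], head=2, tail=0, size=1
write(86): buf=[86 _ 55], head=2, tail=1, size=2
read(): buf=[86 _ _], head=0, tail=1, size=1
write(6): buf=[86 6 _], head=0, tail=2, size=2
read(): buf=[_ 6 _], head=1, tail=2, size=1
write(64): buf=[_ 6 64], head=1, tail=0, size=2
read(): buf=[_ _ 64], head=2, tail=0, size=1
write(63): buf=[63 _ 64], head=2, tail=1, size=2
read(): buf=[63 _ _], head=0, tail=1, size=1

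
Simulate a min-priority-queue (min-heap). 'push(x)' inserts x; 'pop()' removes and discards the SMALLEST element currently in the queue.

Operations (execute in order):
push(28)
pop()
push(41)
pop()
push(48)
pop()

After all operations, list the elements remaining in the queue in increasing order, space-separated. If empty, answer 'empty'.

push(28): heap contents = [28]
pop() → 28: heap contents = []
push(41): heap contents = [41]
pop() → 41: heap contents = []
push(48): heap contents = [48]
pop() → 48: heap contents = []

Answer: empty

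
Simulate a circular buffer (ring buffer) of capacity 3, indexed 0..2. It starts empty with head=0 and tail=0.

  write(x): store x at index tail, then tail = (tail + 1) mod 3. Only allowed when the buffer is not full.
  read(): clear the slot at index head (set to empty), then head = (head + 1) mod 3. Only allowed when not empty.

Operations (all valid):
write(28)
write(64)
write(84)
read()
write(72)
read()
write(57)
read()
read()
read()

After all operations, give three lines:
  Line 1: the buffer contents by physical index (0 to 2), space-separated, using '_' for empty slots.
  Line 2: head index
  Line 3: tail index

write(28): buf=[28 _ _], head=0, tail=1, size=1
write(64): buf=[28 64 _], head=0, tail=2, size=2
write(84): buf=[28 64 84], head=0, tail=0, size=3
read(): buf=[_ 64 84], head=1, tail=0, size=2
write(72): buf=[72 64 84], head=1, tail=1, size=3
read(): buf=[72 _ 84], head=2, tail=1, size=2
write(57): buf=[72 57 84], head=2, tail=2, size=3
read(): buf=[72 57 _], head=0, tail=2, size=2
read(): buf=[_ 57 _], head=1, tail=2, size=1
read(): buf=[_ _ _], head=2, tail=2, size=0

Answer: _ _ _
2
2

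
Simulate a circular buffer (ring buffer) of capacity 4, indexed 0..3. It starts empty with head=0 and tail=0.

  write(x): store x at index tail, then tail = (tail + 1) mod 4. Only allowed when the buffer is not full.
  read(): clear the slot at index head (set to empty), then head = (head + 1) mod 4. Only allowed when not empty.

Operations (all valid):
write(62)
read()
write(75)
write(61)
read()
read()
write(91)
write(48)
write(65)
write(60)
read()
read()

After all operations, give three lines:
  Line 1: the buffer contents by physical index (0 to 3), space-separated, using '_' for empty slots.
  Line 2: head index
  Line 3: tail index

Answer: _ 65 60 _
1
3

Derivation:
write(62): buf=[62 _ _ _], head=0, tail=1, size=1
read(): buf=[_ _ _ _], head=1, tail=1, size=0
write(75): buf=[_ 75 _ _], head=1, tail=2, size=1
write(61): buf=[_ 75 61 _], head=1, tail=3, size=2
read(): buf=[_ _ 61 _], head=2, tail=3, size=1
read(): buf=[_ _ _ _], head=3, tail=3, size=0
write(91): buf=[_ _ _ 91], head=3, tail=0, size=1
write(48): buf=[48 _ _ 91], head=3, tail=1, size=2
write(65): buf=[48 65 _ 91], head=3, tail=2, size=3
write(60): buf=[48 65 60 91], head=3, tail=3, size=4
read(): buf=[48 65 60 _], head=0, tail=3, size=3
read(): buf=[_ 65 60 _], head=1, tail=3, size=2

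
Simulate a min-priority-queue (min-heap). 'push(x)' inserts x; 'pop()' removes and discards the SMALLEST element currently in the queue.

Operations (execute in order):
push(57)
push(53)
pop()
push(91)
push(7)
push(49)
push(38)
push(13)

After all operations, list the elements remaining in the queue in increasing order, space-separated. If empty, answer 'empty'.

Answer: 7 13 38 49 57 91

Derivation:
push(57): heap contents = [57]
push(53): heap contents = [53, 57]
pop() → 53: heap contents = [57]
push(91): heap contents = [57, 91]
push(7): heap contents = [7, 57, 91]
push(49): heap contents = [7, 49, 57, 91]
push(38): heap contents = [7, 38, 49, 57, 91]
push(13): heap contents = [7, 13, 38, 49, 57, 91]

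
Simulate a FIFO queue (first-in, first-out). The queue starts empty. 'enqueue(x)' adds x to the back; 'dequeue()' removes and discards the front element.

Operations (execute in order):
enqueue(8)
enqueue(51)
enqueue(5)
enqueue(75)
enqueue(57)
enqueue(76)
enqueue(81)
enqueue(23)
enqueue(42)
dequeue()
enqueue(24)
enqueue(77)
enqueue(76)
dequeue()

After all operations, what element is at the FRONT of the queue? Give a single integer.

Answer: 5

Derivation:
enqueue(8): queue = [8]
enqueue(51): queue = [8, 51]
enqueue(5): queue = [8, 51, 5]
enqueue(75): queue = [8, 51, 5, 75]
enqueue(57): queue = [8, 51, 5, 75, 57]
enqueue(76): queue = [8, 51, 5, 75, 57, 76]
enqueue(81): queue = [8, 51, 5, 75, 57, 76, 81]
enqueue(23): queue = [8, 51, 5, 75, 57, 76, 81, 23]
enqueue(42): queue = [8, 51, 5, 75, 57, 76, 81, 23, 42]
dequeue(): queue = [51, 5, 75, 57, 76, 81, 23, 42]
enqueue(24): queue = [51, 5, 75, 57, 76, 81, 23, 42, 24]
enqueue(77): queue = [51, 5, 75, 57, 76, 81, 23, 42, 24, 77]
enqueue(76): queue = [51, 5, 75, 57, 76, 81, 23, 42, 24, 77, 76]
dequeue(): queue = [5, 75, 57, 76, 81, 23, 42, 24, 77, 76]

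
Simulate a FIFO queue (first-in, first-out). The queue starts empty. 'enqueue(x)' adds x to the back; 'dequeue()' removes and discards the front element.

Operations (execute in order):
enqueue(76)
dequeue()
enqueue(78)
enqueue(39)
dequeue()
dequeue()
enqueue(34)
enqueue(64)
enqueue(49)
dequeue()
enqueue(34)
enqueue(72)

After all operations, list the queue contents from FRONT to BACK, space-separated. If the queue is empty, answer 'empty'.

Answer: 64 49 34 72

Derivation:
enqueue(76): [76]
dequeue(): []
enqueue(78): [78]
enqueue(39): [78, 39]
dequeue(): [39]
dequeue(): []
enqueue(34): [34]
enqueue(64): [34, 64]
enqueue(49): [34, 64, 49]
dequeue(): [64, 49]
enqueue(34): [64, 49, 34]
enqueue(72): [64, 49, 34, 72]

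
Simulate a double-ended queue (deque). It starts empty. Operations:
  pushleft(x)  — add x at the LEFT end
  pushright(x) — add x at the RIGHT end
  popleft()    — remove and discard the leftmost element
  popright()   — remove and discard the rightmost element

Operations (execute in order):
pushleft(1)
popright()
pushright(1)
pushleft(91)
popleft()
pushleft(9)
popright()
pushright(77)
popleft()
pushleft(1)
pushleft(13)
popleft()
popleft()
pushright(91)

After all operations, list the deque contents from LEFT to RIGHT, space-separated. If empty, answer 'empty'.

pushleft(1): [1]
popright(): []
pushright(1): [1]
pushleft(91): [91, 1]
popleft(): [1]
pushleft(9): [9, 1]
popright(): [9]
pushright(77): [9, 77]
popleft(): [77]
pushleft(1): [1, 77]
pushleft(13): [13, 1, 77]
popleft(): [1, 77]
popleft(): [77]
pushright(91): [77, 91]

Answer: 77 91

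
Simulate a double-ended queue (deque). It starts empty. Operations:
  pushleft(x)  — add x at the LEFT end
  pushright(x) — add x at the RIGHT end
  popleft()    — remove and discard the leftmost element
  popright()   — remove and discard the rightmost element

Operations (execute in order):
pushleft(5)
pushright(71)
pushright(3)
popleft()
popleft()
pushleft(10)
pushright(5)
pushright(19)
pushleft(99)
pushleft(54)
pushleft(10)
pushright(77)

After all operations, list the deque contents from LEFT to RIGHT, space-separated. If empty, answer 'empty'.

Answer: 10 54 99 10 3 5 19 77

Derivation:
pushleft(5): [5]
pushright(71): [5, 71]
pushright(3): [5, 71, 3]
popleft(): [71, 3]
popleft(): [3]
pushleft(10): [10, 3]
pushright(5): [10, 3, 5]
pushright(19): [10, 3, 5, 19]
pushleft(99): [99, 10, 3, 5, 19]
pushleft(54): [54, 99, 10, 3, 5, 19]
pushleft(10): [10, 54, 99, 10, 3, 5, 19]
pushright(77): [10, 54, 99, 10, 3, 5, 19, 77]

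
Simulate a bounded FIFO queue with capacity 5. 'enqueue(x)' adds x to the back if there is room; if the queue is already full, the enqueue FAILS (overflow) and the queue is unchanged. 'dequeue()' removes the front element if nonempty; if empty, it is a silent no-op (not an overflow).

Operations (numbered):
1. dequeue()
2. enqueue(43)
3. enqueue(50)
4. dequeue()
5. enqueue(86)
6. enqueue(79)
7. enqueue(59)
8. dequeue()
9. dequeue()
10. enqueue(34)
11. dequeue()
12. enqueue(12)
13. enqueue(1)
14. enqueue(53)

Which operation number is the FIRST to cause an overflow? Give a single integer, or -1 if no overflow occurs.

1. dequeue(): empty, no-op, size=0
2. enqueue(43): size=1
3. enqueue(50): size=2
4. dequeue(): size=1
5. enqueue(86): size=2
6. enqueue(79): size=3
7. enqueue(59): size=4
8. dequeue(): size=3
9. dequeue(): size=2
10. enqueue(34): size=3
11. dequeue(): size=2
12. enqueue(12): size=3
13. enqueue(1): size=4
14. enqueue(53): size=5

Answer: -1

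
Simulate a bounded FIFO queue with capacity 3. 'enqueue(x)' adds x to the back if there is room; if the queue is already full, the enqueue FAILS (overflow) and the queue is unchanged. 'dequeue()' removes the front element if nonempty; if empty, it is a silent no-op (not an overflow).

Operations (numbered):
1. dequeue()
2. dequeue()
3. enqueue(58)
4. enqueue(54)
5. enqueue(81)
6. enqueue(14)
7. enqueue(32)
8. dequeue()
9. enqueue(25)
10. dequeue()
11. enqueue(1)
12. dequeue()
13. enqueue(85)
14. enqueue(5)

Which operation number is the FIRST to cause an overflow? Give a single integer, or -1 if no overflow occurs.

Answer: 6

Derivation:
1. dequeue(): empty, no-op, size=0
2. dequeue(): empty, no-op, size=0
3. enqueue(58): size=1
4. enqueue(54): size=2
5. enqueue(81): size=3
6. enqueue(14): size=3=cap → OVERFLOW (fail)
7. enqueue(32): size=3=cap → OVERFLOW (fail)
8. dequeue(): size=2
9. enqueue(25): size=3
10. dequeue(): size=2
11. enqueue(1): size=3
12. dequeue(): size=2
13. enqueue(85): size=3
14. enqueue(5): size=3=cap → OVERFLOW (fail)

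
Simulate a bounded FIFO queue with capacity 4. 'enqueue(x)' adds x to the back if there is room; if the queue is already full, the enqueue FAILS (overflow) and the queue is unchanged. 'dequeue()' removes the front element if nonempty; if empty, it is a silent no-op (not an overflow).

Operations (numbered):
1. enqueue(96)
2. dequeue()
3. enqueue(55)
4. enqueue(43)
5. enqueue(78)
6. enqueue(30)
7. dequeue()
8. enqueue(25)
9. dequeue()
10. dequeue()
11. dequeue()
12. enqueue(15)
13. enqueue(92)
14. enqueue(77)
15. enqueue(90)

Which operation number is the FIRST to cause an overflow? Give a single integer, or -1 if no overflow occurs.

Answer: 15

Derivation:
1. enqueue(96): size=1
2. dequeue(): size=0
3. enqueue(55): size=1
4. enqueue(43): size=2
5. enqueue(78): size=3
6. enqueue(30): size=4
7. dequeue(): size=3
8. enqueue(25): size=4
9. dequeue(): size=3
10. dequeue(): size=2
11. dequeue(): size=1
12. enqueue(15): size=2
13. enqueue(92): size=3
14. enqueue(77): size=4
15. enqueue(90): size=4=cap → OVERFLOW (fail)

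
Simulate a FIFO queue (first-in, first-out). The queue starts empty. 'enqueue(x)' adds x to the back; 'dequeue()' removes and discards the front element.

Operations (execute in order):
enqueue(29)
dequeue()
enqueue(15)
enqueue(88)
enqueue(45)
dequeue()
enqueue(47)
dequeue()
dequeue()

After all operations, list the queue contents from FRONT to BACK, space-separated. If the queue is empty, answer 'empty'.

Answer: 47

Derivation:
enqueue(29): [29]
dequeue(): []
enqueue(15): [15]
enqueue(88): [15, 88]
enqueue(45): [15, 88, 45]
dequeue(): [88, 45]
enqueue(47): [88, 45, 47]
dequeue(): [45, 47]
dequeue(): [47]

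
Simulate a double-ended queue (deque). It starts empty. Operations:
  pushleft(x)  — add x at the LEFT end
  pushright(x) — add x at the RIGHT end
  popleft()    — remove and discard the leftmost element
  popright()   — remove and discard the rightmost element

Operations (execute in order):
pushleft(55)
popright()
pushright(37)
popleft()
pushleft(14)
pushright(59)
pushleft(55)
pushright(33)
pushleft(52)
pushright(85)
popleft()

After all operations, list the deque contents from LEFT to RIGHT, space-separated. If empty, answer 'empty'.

Answer: 55 14 59 33 85

Derivation:
pushleft(55): [55]
popright(): []
pushright(37): [37]
popleft(): []
pushleft(14): [14]
pushright(59): [14, 59]
pushleft(55): [55, 14, 59]
pushright(33): [55, 14, 59, 33]
pushleft(52): [52, 55, 14, 59, 33]
pushright(85): [52, 55, 14, 59, 33, 85]
popleft(): [55, 14, 59, 33, 85]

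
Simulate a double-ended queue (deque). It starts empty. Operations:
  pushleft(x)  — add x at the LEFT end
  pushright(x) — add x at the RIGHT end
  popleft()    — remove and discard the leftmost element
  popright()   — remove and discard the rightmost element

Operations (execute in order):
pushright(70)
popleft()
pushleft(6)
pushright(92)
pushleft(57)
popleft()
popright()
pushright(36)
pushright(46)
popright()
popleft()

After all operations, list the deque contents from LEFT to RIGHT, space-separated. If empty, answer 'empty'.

pushright(70): [70]
popleft(): []
pushleft(6): [6]
pushright(92): [6, 92]
pushleft(57): [57, 6, 92]
popleft(): [6, 92]
popright(): [6]
pushright(36): [6, 36]
pushright(46): [6, 36, 46]
popright(): [6, 36]
popleft(): [36]

Answer: 36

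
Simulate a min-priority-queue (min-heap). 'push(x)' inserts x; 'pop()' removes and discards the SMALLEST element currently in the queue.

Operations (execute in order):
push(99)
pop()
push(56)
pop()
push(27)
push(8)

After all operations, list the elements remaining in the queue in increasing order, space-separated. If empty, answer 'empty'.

push(99): heap contents = [99]
pop() → 99: heap contents = []
push(56): heap contents = [56]
pop() → 56: heap contents = []
push(27): heap contents = [27]
push(8): heap contents = [8, 27]

Answer: 8 27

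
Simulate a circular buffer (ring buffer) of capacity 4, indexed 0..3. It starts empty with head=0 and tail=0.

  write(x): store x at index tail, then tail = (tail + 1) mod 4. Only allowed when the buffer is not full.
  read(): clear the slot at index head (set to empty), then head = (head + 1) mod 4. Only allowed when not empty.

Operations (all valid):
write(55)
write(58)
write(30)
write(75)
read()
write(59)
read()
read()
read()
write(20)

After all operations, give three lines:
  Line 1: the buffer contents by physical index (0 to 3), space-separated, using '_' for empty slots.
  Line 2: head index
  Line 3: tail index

write(55): buf=[55 _ _ _], head=0, tail=1, size=1
write(58): buf=[55 58 _ _], head=0, tail=2, size=2
write(30): buf=[55 58 30 _], head=0, tail=3, size=3
write(75): buf=[55 58 30 75], head=0, tail=0, size=4
read(): buf=[_ 58 30 75], head=1, tail=0, size=3
write(59): buf=[59 58 30 75], head=1, tail=1, size=4
read(): buf=[59 _ 30 75], head=2, tail=1, size=3
read(): buf=[59 _ _ 75], head=3, tail=1, size=2
read(): buf=[59 _ _ _], head=0, tail=1, size=1
write(20): buf=[59 20 _ _], head=0, tail=2, size=2

Answer: 59 20 _ _
0
2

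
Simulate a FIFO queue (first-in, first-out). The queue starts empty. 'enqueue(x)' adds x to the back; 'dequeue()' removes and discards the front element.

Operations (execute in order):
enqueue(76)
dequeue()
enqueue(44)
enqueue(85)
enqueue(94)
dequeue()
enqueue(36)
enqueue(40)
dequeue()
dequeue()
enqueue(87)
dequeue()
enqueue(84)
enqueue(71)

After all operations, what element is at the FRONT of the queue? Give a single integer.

enqueue(76): queue = [76]
dequeue(): queue = []
enqueue(44): queue = [44]
enqueue(85): queue = [44, 85]
enqueue(94): queue = [44, 85, 94]
dequeue(): queue = [85, 94]
enqueue(36): queue = [85, 94, 36]
enqueue(40): queue = [85, 94, 36, 40]
dequeue(): queue = [94, 36, 40]
dequeue(): queue = [36, 40]
enqueue(87): queue = [36, 40, 87]
dequeue(): queue = [40, 87]
enqueue(84): queue = [40, 87, 84]
enqueue(71): queue = [40, 87, 84, 71]

Answer: 40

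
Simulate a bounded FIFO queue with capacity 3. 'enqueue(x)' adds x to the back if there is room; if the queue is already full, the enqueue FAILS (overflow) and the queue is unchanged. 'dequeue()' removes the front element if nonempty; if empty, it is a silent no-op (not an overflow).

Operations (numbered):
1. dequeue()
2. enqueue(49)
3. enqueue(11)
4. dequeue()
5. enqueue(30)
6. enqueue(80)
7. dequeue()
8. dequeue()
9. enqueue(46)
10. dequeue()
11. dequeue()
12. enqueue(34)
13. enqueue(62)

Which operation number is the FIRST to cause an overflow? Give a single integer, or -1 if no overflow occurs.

1. dequeue(): empty, no-op, size=0
2. enqueue(49): size=1
3. enqueue(11): size=2
4. dequeue(): size=1
5. enqueue(30): size=2
6. enqueue(80): size=3
7. dequeue(): size=2
8. dequeue(): size=1
9. enqueue(46): size=2
10. dequeue(): size=1
11. dequeue(): size=0
12. enqueue(34): size=1
13. enqueue(62): size=2

Answer: -1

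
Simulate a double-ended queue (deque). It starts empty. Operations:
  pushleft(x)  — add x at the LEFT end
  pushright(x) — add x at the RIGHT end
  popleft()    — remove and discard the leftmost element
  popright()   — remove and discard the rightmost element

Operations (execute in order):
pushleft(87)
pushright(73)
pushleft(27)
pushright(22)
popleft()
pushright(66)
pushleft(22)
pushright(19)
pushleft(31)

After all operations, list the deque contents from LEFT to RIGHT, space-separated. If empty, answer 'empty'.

Answer: 31 22 87 73 22 66 19

Derivation:
pushleft(87): [87]
pushright(73): [87, 73]
pushleft(27): [27, 87, 73]
pushright(22): [27, 87, 73, 22]
popleft(): [87, 73, 22]
pushright(66): [87, 73, 22, 66]
pushleft(22): [22, 87, 73, 22, 66]
pushright(19): [22, 87, 73, 22, 66, 19]
pushleft(31): [31, 22, 87, 73, 22, 66, 19]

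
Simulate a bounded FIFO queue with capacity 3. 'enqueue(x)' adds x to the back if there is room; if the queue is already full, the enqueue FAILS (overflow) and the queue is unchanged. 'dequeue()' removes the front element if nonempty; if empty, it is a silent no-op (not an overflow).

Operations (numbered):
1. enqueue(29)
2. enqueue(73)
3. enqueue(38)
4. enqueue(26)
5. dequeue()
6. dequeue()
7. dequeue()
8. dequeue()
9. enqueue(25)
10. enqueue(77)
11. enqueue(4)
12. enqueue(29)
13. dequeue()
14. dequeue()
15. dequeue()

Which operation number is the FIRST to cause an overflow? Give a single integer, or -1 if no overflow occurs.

1. enqueue(29): size=1
2. enqueue(73): size=2
3. enqueue(38): size=3
4. enqueue(26): size=3=cap → OVERFLOW (fail)
5. dequeue(): size=2
6. dequeue(): size=1
7. dequeue(): size=0
8. dequeue(): empty, no-op, size=0
9. enqueue(25): size=1
10. enqueue(77): size=2
11. enqueue(4): size=3
12. enqueue(29): size=3=cap → OVERFLOW (fail)
13. dequeue(): size=2
14. dequeue(): size=1
15. dequeue(): size=0

Answer: 4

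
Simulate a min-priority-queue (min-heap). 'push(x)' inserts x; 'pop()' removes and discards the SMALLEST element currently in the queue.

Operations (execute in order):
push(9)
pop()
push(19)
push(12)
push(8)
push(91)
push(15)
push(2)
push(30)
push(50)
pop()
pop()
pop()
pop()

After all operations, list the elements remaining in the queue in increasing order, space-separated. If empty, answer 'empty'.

Answer: 19 30 50 91

Derivation:
push(9): heap contents = [9]
pop() → 9: heap contents = []
push(19): heap contents = [19]
push(12): heap contents = [12, 19]
push(8): heap contents = [8, 12, 19]
push(91): heap contents = [8, 12, 19, 91]
push(15): heap contents = [8, 12, 15, 19, 91]
push(2): heap contents = [2, 8, 12, 15, 19, 91]
push(30): heap contents = [2, 8, 12, 15, 19, 30, 91]
push(50): heap contents = [2, 8, 12, 15, 19, 30, 50, 91]
pop() → 2: heap contents = [8, 12, 15, 19, 30, 50, 91]
pop() → 8: heap contents = [12, 15, 19, 30, 50, 91]
pop() → 12: heap contents = [15, 19, 30, 50, 91]
pop() → 15: heap contents = [19, 30, 50, 91]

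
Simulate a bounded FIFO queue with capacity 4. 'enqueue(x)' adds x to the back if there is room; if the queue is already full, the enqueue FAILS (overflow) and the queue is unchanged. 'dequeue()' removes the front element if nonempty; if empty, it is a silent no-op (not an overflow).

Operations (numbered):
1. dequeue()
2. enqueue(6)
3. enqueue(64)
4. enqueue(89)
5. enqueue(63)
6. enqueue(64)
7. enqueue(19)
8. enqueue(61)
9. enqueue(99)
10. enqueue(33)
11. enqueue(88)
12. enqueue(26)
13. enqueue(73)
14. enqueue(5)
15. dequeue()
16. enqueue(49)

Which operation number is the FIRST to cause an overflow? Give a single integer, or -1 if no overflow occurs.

1. dequeue(): empty, no-op, size=0
2. enqueue(6): size=1
3. enqueue(64): size=2
4. enqueue(89): size=3
5. enqueue(63): size=4
6. enqueue(64): size=4=cap → OVERFLOW (fail)
7. enqueue(19): size=4=cap → OVERFLOW (fail)
8. enqueue(61): size=4=cap → OVERFLOW (fail)
9. enqueue(99): size=4=cap → OVERFLOW (fail)
10. enqueue(33): size=4=cap → OVERFLOW (fail)
11. enqueue(88): size=4=cap → OVERFLOW (fail)
12. enqueue(26): size=4=cap → OVERFLOW (fail)
13. enqueue(73): size=4=cap → OVERFLOW (fail)
14. enqueue(5): size=4=cap → OVERFLOW (fail)
15. dequeue(): size=3
16. enqueue(49): size=4

Answer: 6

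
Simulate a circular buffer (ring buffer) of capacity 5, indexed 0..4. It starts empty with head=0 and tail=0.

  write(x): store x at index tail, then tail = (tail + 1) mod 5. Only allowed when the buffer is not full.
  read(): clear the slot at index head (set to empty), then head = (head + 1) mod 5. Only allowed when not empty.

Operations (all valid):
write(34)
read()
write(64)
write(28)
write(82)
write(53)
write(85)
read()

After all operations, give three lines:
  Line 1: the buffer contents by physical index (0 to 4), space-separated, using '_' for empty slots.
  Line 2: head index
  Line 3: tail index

write(34): buf=[34 _ _ _ _], head=0, tail=1, size=1
read(): buf=[_ _ _ _ _], head=1, tail=1, size=0
write(64): buf=[_ 64 _ _ _], head=1, tail=2, size=1
write(28): buf=[_ 64 28 _ _], head=1, tail=3, size=2
write(82): buf=[_ 64 28 82 _], head=1, tail=4, size=3
write(53): buf=[_ 64 28 82 53], head=1, tail=0, size=4
write(85): buf=[85 64 28 82 53], head=1, tail=1, size=5
read(): buf=[85 _ 28 82 53], head=2, tail=1, size=4

Answer: 85 _ 28 82 53
2
1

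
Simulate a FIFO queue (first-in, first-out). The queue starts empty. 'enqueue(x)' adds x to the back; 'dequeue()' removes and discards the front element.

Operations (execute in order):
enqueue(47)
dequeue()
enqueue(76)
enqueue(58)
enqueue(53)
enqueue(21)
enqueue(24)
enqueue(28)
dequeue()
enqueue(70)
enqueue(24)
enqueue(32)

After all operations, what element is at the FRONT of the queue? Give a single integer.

enqueue(47): queue = [47]
dequeue(): queue = []
enqueue(76): queue = [76]
enqueue(58): queue = [76, 58]
enqueue(53): queue = [76, 58, 53]
enqueue(21): queue = [76, 58, 53, 21]
enqueue(24): queue = [76, 58, 53, 21, 24]
enqueue(28): queue = [76, 58, 53, 21, 24, 28]
dequeue(): queue = [58, 53, 21, 24, 28]
enqueue(70): queue = [58, 53, 21, 24, 28, 70]
enqueue(24): queue = [58, 53, 21, 24, 28, 70, 24]
enqueue(32): queue = [58, 53, 21, 24, 28, 70, 24, 32]

Answer: 58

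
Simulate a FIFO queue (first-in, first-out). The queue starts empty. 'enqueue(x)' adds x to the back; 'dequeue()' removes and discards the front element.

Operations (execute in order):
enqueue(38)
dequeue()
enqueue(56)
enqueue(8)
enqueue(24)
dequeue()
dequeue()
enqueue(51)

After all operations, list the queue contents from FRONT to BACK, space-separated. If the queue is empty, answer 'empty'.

Answer: 24 51

Derivation:
enqueue(38): [38]
dequeue(): []
enqueue(56): [56]
enqueue(8): [56, 8]
enqueue(24): [56, 8, 24]
dequeue(): [8, 24]
dequeue(): [24]
enqueue(51): [24, 51]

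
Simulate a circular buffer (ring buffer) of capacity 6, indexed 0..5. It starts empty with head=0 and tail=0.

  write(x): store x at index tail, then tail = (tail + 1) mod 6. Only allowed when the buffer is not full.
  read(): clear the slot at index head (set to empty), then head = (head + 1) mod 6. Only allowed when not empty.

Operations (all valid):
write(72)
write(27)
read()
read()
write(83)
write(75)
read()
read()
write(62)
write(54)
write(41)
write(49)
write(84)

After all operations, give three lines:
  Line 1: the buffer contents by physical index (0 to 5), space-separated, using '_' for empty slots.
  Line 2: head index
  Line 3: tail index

write(72): buf=[72 _ _ _ _ _], head=0, tail=1, size=1
write(27): buf=[72 27 _ _ _ _], head=0, tail=2, size=2
read(): buf=[_ 27 _ _ _ _], head=1, tail=2, size=1
read(): buf=[_ _ _ _ _ _], head=2, tail=2, size=0
write(83): buf=[_ _ 83 _ _ _], head=2, tail=3, size=1
write(75): buf=[_ _ 83 75 _ _], head=2, tail=4, size=2
read(): buf=[_ _ _ 75 _ _], head=3, tail=4, size=1
read(): buf=[_ _ _ _ _ _], head=4, tail=4, size=0
write(62): buf=[_ _ _ _ 62 _], head=4, tail=5, size=1
write(54): buf=[_ _ _ _ 62 54], head=4, tail=0, size=2
write(41): buf=[41 _ _ _ 62 54], head=4, tail=1, size=3
write(49): buf=[41 49 _ _ 62 54], head=4, tail=2, size=4
write(84): buf=[41 49 84 _ 62 54], head=4, tail=3, size=5

Answer: 41 49 84 _ 62 54
4
3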